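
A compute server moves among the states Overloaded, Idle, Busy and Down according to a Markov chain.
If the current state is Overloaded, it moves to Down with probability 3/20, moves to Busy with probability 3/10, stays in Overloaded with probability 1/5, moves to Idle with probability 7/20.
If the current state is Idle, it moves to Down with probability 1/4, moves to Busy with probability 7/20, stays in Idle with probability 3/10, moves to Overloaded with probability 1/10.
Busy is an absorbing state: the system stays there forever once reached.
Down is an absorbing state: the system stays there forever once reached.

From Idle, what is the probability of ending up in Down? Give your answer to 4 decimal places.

Let h(s) be the probability of absorption at Down starting from transient state s. Then h(Down) = 1 and h(Busy) = 0. By first-step analysis:
h(Overloaded) = 0.2·h(Overloaded) + 0.35·h(Idle) + 0.3·0 + 0.15·1
h(Idle) = 0.1·h(Overloaded) + 0.3·h(Idle) + 0.35·0 + 0.25·1
Solving: h(Overloaded) = 0.3667, h(Idle) = 0.4095.
Starting from Idle, the probability is 0.4095.

0.4095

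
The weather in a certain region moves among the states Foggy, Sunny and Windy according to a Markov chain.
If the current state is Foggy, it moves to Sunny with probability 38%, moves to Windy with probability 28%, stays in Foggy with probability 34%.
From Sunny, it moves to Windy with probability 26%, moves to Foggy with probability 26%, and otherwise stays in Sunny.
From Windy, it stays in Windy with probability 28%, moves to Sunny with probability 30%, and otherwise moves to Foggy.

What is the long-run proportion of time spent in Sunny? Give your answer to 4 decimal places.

0.3980

Let the stationary distribution be π with π = πP and π_1 + π_2 + π_3 = 1.
π_1 = 0.34·π_1 + 0.26·π_2 + 0.42·π_3
π_2 = 0.38·π_1 + 0.48·π_2 + 0.3·π_3
Solving with the normalization constraint gives π = (0.3299, 0.3980, 0.2720).
So the stationary probability of Sunny is 0.3980.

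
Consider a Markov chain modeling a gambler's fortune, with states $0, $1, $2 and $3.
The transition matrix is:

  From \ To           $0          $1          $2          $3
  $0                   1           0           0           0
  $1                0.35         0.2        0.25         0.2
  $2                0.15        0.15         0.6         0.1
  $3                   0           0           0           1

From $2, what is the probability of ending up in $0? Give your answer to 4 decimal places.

0.6106

Let h(s) be the probability of absorption at $0 starting from transient state s. Then h($0) = 1 and h($3) = 0. By first-step analysis:
h($1) = 0.35·1 + 0.2·h($1) + 0.25·h($2) + 0.2·0
h($2) = 0.15·1 + 0.15·h($1) + 0.6·h($2) + 0.1·0
Solving: h($1) = 0.6283, h($2) = 0.6106.
Starting from $2, the probability is 0.6106.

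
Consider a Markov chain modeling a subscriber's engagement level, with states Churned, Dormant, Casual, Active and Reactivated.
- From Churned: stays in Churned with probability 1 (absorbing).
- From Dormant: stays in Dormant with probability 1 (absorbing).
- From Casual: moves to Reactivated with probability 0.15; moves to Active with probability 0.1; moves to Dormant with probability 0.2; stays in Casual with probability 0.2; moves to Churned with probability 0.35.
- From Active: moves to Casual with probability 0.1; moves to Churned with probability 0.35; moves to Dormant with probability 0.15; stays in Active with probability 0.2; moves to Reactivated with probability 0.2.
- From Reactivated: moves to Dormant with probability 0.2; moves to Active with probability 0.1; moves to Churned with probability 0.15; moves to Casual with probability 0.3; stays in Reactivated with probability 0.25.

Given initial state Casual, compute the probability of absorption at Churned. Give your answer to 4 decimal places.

0.6186

Let h(s) be the probability of absorption at Churned starting from transient state s. Then h(Churned) = 1 and h(Dormant) = 0. By first-step analysis:
h(Casual) = 0.35·1 + 0.2·0 + 0.2·h(Casual) + 0.1·h(Active) + 0.15·h(Reactivated)
h(Active) = 0.35·1 + 0.15·0 + 0.1·h(Casual) + 0.2·h(Active) + 0.2·h(Reactivated)
h(Reactivated) = 0.15·1 + 0.2·0 + 0.3·h(Casual) + 0.1·h(Active) + 0.25·h(Reactivated)
Solving: h(Casual) = 0.6186, h(Active) = 0.6483, h(Reactivated) = 0.5339.
Starting from Casual, the probability is 0.6186.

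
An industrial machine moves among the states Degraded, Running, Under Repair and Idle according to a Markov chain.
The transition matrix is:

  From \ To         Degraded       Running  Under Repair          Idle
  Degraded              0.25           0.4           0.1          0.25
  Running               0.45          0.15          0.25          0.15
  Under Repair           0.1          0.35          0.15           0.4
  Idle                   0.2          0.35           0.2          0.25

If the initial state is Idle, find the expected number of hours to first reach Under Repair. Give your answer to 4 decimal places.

Let t(s) be the expected number of hours to first reach Under Repair from state s, with t(Under Repair) = 0. Conditioning on the first hour:
t(Degraded) = 1 + 0.25·t(Degraded) + 0.4·t(Running) + 0.25·t(Idle)
t(Running) = 1 + 0.45·t(Degraded) + 0.15·t(Running) + 0.15·t(Idle)
t(Idle) = 1 + 0.2·t(Degraded) + 0.35·t(Running) + 0.25·t(Idle)
Solving: t(Degraded) = 5.9321, t(Running) = 5.2650, t(Idle) = 5.3722.
Expected hours from Idle to Under Repair: 5.3722.

5.3722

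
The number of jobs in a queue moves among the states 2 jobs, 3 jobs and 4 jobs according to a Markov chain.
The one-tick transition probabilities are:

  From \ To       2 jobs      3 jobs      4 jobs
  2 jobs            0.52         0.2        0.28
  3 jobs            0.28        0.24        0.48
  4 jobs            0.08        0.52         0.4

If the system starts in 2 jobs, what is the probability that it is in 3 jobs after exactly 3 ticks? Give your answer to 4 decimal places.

Propagate the distribution vector 3 ticks from 2 jobs.
After 0 ticks: (1.0000, 0.0000, 0.0000)
After 1 tick: (0.5200, 0.2000, 0.2800)
After 2 ticks: (0.3488, 0.2976, 0.3536)
After 3 ticks: (0.2930, 0.3251, 0.3820)
P(in 3 jobs after 3 ticks) = 0.3251

0.3251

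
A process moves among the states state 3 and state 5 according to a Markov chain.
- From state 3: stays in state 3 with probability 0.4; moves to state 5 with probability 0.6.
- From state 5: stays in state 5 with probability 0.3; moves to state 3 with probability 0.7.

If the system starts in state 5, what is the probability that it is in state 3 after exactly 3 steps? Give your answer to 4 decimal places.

Propagate the distribution vector 3 steps from state 5.
After 0 steps: (0.0000, 1.0000)
After 1 step: (0.7000, 0.3000)
After 2 steps: (0.4900, 0.5100)
After 3 steps: (0.5530, 0.4470)
P(in state 3 after 3 steps) = 0.5530

0.5530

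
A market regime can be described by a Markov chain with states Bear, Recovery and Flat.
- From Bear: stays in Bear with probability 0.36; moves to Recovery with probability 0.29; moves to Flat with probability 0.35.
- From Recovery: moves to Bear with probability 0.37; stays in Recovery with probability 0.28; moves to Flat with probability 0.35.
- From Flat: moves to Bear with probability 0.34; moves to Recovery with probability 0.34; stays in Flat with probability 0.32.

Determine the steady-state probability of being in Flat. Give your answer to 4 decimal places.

Let the stationary distribution be π with π = πP and π_1 + π_2 + π_3 = 1.
π_1 = 0.36·π_1 + 0.37·π_2 + 0.34·π_3
π_2 = 0.29·π_1 + 0.28·π_2 + 0.34·π_3
Solving with the normalization constraint gives π = (0.3562, 0.3040, 0.3398).
So the stationary probability of Flat is 0.3398.

0.3398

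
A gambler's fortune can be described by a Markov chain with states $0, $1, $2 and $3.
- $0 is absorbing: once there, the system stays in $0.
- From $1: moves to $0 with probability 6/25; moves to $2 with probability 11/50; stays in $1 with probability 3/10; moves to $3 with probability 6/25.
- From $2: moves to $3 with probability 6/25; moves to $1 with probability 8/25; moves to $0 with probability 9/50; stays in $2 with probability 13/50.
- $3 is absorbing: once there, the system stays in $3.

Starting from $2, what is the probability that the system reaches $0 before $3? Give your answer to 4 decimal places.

0.4531

Let h(s) be the probability of absorption at $0 starting from transient state s. Then h($0) = 1 and h($3) = 0. By first-step analysis:
h($1) = 0.24·1 + 0.3·h($1) + 0.22·h($2) + 0.24·0
h($2) = 0.18·1 + 0.32·h($1) + 0.26·h($2) + 0.24·0
Solving: h($1) = 0.4853, h($2) = 0.4531.
Starting from $2, the probability is 0.4531.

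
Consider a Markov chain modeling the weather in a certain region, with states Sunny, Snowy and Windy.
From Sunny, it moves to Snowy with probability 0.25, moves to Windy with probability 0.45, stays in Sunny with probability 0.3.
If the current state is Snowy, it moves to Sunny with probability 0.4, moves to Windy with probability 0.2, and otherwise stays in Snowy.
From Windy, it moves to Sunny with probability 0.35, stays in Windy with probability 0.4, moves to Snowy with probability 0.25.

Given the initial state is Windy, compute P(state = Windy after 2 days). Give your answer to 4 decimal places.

Sum over the intermediate state after 1 day:
P = P(Windy→Sunny)·P(Sunny→Windy) + P(Windy→Snowy)·P(Snowy→Windy) + P(Windy→Windy)·P(Windy→Windy)
  = 0.35×0.45 + 0.25×0.2 + 0.4×0.4
  = 0.1575 + 0.0500 + 0.1600 = 0.3675

0.3675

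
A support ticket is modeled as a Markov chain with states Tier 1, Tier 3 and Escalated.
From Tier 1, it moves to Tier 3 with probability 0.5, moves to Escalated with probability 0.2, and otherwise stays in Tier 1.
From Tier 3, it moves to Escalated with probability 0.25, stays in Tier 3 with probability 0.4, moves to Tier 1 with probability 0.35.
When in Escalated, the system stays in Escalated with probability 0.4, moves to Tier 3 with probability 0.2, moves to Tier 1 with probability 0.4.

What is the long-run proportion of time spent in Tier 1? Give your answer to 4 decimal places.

0.3464

Let the stationary distribution be π with π = πP and π_1 + π_2 + π_3 = 1.
π_1 = 0.3·π_1 + 0.35·π_2 + 0.4·π_3
π_2 = 0.5·π_1 + 0.4·π_2 + 0.2·π_3
Solving with the normalization constraint gives π = (0.3464, 0.3799, 0.2737).
So the stationary probability of Tier 1 is 0.3464.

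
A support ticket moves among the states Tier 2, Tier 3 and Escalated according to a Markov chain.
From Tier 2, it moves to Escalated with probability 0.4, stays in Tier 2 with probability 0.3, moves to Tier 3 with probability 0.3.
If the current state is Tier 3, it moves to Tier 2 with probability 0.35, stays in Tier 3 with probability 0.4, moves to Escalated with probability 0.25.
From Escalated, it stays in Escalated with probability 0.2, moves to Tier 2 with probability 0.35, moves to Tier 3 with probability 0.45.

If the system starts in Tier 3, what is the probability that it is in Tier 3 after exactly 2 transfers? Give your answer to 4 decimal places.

0.3775

Sum over the intermediate state after 1 transfer:
P = P(Tier 3→Tier 2)·P(Tier 2→Tier 3) + P(Tier 3→Tier 3)·P(Tier 3→Tier 3) + P(Tier 3→Escalated)·P(Escalated→Tier 3)
  = 0.35×0.3 + 0.4×0.4 + 0.25×0.45
  = 0.1050 + 0.1600 + 0.1125 = 0.3775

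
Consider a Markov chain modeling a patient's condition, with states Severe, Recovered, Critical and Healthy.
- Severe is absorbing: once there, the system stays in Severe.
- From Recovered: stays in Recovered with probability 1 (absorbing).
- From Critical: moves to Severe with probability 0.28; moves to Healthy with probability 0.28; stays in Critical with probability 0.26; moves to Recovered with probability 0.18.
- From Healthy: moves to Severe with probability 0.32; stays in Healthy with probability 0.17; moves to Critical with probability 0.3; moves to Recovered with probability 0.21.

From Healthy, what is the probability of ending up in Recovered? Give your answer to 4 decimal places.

Let h(s) be the probability of absorption at Recovered starting from transient state s. Then h(Recovered) = 1 and h(Severe) = 0. By first-step analysis:
h(Critical) = 0.28·0 + 0.18·1 + 0.26·h(Critical) + 0.28·h(Healthy)
h(Healthy) = 0.32·0 + 0.21·1 + 0.3·h(Critical) + 0.17·h(Healthy)
Solving: h(Critical) = 0.3927, h(Healthy) = 0.3949.
Starting from Healthy, the probability is 0.3949.

0.3949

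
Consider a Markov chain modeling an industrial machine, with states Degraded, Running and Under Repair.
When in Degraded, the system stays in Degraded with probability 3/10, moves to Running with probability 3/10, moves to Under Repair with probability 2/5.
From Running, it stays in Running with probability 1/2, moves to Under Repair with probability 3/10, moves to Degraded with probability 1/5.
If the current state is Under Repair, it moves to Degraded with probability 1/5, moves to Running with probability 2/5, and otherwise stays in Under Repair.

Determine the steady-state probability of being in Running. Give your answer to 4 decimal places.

Let the stationary distribution be π with π = πP and π_1 + π_2 + π_3 = 1.
π_1 = 0.3·π_1 + 0.2·π_2 + 0.2·π_3
π_2 = 0.3·π_1 + 0.5·π_2 + 0.4·π_3
Solving with the normalization constraint gives π = (0.2222, 0.4198, 0.3580).
So the stationary probability of Running is 0.4198.

0.4198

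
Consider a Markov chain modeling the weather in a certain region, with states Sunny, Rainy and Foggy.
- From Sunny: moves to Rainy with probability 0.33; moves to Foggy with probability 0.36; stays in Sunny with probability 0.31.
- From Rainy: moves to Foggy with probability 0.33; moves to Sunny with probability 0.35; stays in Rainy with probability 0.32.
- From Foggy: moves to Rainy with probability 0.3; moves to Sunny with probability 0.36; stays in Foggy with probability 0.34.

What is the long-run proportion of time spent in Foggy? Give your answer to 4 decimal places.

Let the stationary distribution be π with π = πP and π_1 + π_2 + π_3 = 1.
π_1 = 0.31·π_1 + 0.35·π_2 + 0.36·π_3
π_2 = 0.33·π_1 + 0.32·π_2 + 0.3·π_3
Solving with the normalization constraint gives π = (0.3398, 0.3165, 0.3436).
So the stationary probability of Foggy is 0.3436.

0.3436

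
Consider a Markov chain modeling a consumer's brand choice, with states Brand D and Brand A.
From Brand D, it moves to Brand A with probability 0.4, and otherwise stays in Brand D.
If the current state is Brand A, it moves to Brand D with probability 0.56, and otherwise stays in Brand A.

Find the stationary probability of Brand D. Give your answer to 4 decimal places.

Let the stationary distribution be π with π = πP and π_1 + π_2 = 1.
π_1 = 0.6·π_1 + 0.56·π_2
Solving with the normalization constraint gives π = (0.5833, 0.4167).
So the stationary probability of Brand D is 0.5833.

0.5833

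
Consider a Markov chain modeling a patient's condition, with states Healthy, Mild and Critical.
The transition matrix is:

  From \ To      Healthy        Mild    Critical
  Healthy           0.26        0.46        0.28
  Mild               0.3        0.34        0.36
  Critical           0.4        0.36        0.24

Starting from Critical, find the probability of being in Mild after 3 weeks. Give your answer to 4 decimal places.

0.3829

Propagate the distribution vector 3 weeks from Critical.
After 0 weeks: (0.0000, 0.0000, 1.0000)
After 1 week: (0.4000, 0.3600, 0.2400)
After 2 weeks: (0.3080, 0.3928, 0.2992)
After 3 weeks: (0.3176, 0.3829, 0.2995)
P(in Mild after 3 weeks) = 0.3829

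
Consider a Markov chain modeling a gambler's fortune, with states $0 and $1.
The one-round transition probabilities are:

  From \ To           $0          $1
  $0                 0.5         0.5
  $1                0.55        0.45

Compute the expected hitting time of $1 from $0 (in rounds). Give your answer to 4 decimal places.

2.0000

Let t(s) be the expected number of rounds to first reach $1 from state s, with t($1) = 0. Conditioning on the first round:
t($0) = 1 + 0.5·t($0)
Solving: t($0) = 2.0000.
Expected rounds from $0 to $1: 2.0000.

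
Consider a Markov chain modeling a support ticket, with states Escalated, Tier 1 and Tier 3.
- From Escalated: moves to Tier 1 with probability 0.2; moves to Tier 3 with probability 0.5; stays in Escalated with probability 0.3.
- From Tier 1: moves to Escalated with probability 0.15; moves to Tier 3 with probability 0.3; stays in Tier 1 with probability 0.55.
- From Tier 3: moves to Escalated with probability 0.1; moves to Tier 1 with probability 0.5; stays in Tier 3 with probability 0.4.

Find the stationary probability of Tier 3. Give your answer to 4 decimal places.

Let the stationary distribution be π with π = πP and π_1 + π_2 + π_3 = 1.
π_1 = 0.3·π_1 + 0.15·π_2 + 0.1·π_3
π_2 = 0.2·π_1 + 0.55·π_2 + 0.5·π_3
Solving with the normalization constraint gives π = (0.1548, 0.4774, 0.3677).
So the stationary probability of Tier 3 is 0.3677.

0.3677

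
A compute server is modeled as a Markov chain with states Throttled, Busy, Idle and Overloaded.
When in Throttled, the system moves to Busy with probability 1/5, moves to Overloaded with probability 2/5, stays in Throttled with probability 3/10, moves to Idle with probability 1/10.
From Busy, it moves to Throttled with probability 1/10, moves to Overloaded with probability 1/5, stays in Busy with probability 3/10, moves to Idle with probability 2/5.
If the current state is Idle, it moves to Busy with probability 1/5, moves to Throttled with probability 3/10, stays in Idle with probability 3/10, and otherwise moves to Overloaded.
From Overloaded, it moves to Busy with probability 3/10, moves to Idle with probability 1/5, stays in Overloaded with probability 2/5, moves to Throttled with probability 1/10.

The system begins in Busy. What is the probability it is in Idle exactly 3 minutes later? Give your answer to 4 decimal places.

0.2590

Propagate the distribution vector 3 minutes from Busy.
After 0 minutes: (0.0000, 1.0000, 0.0000, 0.0000)
After 1 minute: (0.1000, 0.3000, 0.4000, 0.2000)
After 2 minutes: (0.2000, 0.2500, 0.2900, 0.2600)
After 3 minutes: (0.1980, 0.2510, 0.2590, 0.2920)
P(in Idle after 3 minutes) = 0.2590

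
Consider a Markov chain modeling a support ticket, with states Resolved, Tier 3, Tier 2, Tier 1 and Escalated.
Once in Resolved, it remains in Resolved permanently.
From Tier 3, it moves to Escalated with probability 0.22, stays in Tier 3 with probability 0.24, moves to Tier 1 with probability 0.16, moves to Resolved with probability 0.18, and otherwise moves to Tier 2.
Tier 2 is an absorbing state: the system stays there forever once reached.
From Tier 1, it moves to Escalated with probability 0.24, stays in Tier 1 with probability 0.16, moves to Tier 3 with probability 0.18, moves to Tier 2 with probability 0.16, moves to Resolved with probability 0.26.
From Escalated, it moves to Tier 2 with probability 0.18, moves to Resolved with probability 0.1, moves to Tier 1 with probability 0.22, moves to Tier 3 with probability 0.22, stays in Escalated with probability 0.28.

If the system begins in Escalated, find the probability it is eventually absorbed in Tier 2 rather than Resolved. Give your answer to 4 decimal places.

Let h(s) be the probability of absorption at Tier 2 starting from transient state s. Then h(Tier 2) = 1 and h(Resolved) = 0. By first-step analysis:
h(Tier 3) = 0.18·0 + 0.24·h(Tier 3) + 0.2·1 + 0.16·h(Tier 1) + 0.22·h(Escalated)
h(Tier 1) = 0.26·0 + 0.18·h(Tier 3) + 0.16·1 + 0.16·h(Tier 1) + 0.24·h(Escalated)
h(Escalated) = 0.1·0 + 0.22·h(Tier 3) + 0.18·1 + 0.22·h(Tier 1) + 0.28·h(Escalated)
Solving: h(Tier 3) = 0.5184, h(Tier 1) = 0.4582, h(Escalated) = 0.5484.
Starting from Escalated, the probability is 0.5484.

0.5484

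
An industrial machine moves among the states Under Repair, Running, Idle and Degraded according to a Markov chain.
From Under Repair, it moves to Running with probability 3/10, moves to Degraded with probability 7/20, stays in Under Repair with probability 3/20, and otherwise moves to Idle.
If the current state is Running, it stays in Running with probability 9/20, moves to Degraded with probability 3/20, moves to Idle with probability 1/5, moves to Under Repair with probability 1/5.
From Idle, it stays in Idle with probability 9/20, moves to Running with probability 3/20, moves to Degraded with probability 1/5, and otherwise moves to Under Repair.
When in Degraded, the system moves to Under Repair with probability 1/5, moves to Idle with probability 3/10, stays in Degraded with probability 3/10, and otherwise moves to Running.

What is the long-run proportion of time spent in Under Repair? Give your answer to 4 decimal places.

Let the stationary distribution be π with π = πP and π_1 + π_2 + π_3 + π_4 = 1.
π_1 = 0.15·π_1 + 0.2·π_2 + 0.2·π_3 + 0.2·π_4
π_2 = 0.3·π_1 + 0.45·π_2 + 0.15·π_3 + 0.2·π_4
π_3 = 0.2·π_1 + 0.2·π_2 + 0.45·π_3 + 0.3·π_4
Solving with the normalization constraint gives π = (0.1905, 0.2722, 0.2985, 0.2388).
So the stationary probability of Under Repair is 0.1905.

0.1905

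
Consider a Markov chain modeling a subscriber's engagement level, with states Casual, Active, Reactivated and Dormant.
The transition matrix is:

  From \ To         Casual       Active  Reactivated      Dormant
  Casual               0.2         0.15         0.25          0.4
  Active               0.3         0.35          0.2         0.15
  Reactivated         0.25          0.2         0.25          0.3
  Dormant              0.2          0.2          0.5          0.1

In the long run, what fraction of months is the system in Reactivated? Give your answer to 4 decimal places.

Let the stationary distribution be π with π = πP and π_1 + π_2 + π_3 + π_4 = 1.
π_1 = 0.2·π_1 + 0.3·π_2 + 0.25·π_3 + 0.2·π_4
π_2 = 0.15·π_1 + 0.35·π_2 + 0.2·π_3 + 0.2·π_4
π_3 = 0.25·π_1 + 0.2·π_2 + 0.25·π_3 + 0.5·π_4
Solving with the normalization constraint gives π = (0.2371, 0.2213, 0.2995, 0.2421).
So the stationary probability of Reactivated is 0.2995.

0.2995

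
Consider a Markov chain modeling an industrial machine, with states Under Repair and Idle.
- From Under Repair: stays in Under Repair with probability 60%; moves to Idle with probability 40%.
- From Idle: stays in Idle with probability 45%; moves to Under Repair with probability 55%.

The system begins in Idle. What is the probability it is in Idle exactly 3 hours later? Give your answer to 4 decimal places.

0.4211

Propagate the distribution vector 3 hours from Idle.
After 0 hours: (0.0000, 1.0000)
After 1 hour: (0.5500, 0.4500)
After 2 hours: (0.5775, 0.4225)
After 3 hours: (0.5789, 0.4211)
P(in Idle after 3 hours) = 0.4211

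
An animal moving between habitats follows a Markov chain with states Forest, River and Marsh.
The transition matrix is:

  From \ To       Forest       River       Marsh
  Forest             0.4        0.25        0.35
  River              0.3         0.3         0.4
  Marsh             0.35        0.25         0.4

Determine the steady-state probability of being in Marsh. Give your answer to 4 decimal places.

Let the stationary distribution be π with π = πP and π_1 + π_2 + π_3 = 1.
π_1 = 0.4·π_1 + 0.3·π_2 + 0.35·π_3
π_2 = 0.25·π_1 + 0.3·π_2 + 0.25·π_3
Solving with the normalization constraint gives π = (0.3546, 0.2632, 0.3823).
So the stationary probability of Marsh is 0.3823.

0.3823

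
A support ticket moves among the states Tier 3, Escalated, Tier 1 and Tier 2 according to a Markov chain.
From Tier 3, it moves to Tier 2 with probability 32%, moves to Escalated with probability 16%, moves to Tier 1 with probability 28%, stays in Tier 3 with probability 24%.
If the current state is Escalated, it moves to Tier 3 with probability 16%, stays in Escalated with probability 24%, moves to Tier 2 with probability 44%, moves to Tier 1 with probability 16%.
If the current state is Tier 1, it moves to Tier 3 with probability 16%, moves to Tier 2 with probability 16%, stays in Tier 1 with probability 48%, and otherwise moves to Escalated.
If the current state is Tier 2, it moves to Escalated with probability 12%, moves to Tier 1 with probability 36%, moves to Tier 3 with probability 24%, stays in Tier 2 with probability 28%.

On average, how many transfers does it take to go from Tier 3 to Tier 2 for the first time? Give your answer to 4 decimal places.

3.4357

Let t(s) be the expected number of transfers to first reach Tier 2 from state s, with t(Tier 2) = 0. Conditioning on the first transfer:
t(Tier 3) = 1 + 0.24·t(Tier 3) + 0.16·t(Escalated) + 0.28·t(Tier 1)
t(Escalated) = 1 + 0.16·t(Tier 3) + 0.24·t(Escalated) + 0.16·t(Tier 1)
t(Tier 1) = 1 + 0.16·t(Tier 3) + 0.2·t(Escalated) + 0.48·t(Tier 1)
Solving: t(Tier 3) = 3.4357, t(Escalated) = 2.9015, t(Tier 1) = 4.0962.
Expected transfers from Tier 3 to Tier 2: 3.4357.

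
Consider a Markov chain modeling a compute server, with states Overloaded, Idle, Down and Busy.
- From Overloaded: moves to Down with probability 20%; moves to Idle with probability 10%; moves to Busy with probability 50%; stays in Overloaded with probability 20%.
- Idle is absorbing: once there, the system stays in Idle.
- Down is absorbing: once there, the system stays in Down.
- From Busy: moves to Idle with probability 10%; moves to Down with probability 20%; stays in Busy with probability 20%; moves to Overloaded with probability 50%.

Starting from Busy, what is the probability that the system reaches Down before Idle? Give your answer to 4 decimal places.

Let h(s) be the probability of absorption at Down starting from transient state s. Then h(Down) = 1 and h(Idle) = 0. By first-step analysis:
h(Overloaded) = 0.2·h(Overloaded) + 0.1·0 + 0.2·1 + 0.5·h(Busy)
h(Busy) = 0.5·h(Overloaded) + 0.1·0 + 0.2·1 + 0.2·h(Busy)
Solving: h(Overloaded) = 0.6667, h(Busy) = 0.6667.
Starting from Busy, the probability is 0.6667.

0.6667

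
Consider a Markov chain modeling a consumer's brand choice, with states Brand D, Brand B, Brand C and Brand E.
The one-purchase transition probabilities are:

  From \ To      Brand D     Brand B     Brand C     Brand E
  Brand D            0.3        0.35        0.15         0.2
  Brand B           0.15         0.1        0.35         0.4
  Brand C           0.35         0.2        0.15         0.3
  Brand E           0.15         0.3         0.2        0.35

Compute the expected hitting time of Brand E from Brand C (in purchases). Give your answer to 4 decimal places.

Let t(s) be the expected number of purchases to first reach Brand E from state s, with t(Brand E) = 0. Conditioning on the first purchase:
t(Brand D) = 1 + 0.3·t(Brand D) + 0.35·t(Brand B) + 0.15·t(Brand C)
t(Brand B) = 1 + 0.15·t(Brand D) + 0.1·t(Brand B) + 0.35·t(Brand C)
t(Brand C) = 1 + 0.35·t(Brand D) + 0.2·t(Brand B) + 0.15·t(Brand C)
Solving: t(Brand D) = 3.6861, t(Brand B) = 3.0526, t(Brand C) = 3.4125.
Expected purchases from Brand C to Brand E: 3.4125.

3.4125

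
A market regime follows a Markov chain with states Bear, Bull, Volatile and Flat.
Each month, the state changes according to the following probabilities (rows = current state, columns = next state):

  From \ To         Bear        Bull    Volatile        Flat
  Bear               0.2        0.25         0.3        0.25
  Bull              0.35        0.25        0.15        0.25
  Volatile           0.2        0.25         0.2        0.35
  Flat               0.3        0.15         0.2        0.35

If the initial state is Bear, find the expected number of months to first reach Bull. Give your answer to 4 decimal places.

Let t(s) be the expected number of months to first reach Bull from state s, with t(Bull) = 0. Conditioning on the first month:
t(Bear) = 1 + 0.2·t(Bear) + 0.3·t(Volatile) + 0.25·t(Flat)
t(Volatile) = 1 + 0.2·t(Bear) + 0.2·t(Volatile) + 0.35·t(Flat)
t(Flat) = 1 + 0.3·t(Bear) + 0.2·t(Volatile) + 0.35·t(Flat)
Solving: t(Bear) = 4.5558, t(Volatile) = 4.6014, t(Flat) = 5.0569.
Expected months from Bear to Bull: 4.5558.

4.5558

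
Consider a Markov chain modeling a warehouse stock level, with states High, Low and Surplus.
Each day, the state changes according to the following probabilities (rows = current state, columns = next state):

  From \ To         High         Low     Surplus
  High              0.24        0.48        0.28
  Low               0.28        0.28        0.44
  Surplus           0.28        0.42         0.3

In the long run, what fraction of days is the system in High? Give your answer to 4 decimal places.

Let the stationary distribution be π with π = πP and π_1 + π_2 + π_3 = 1.
π_1 = 0.24·π_1 + 0.28·π_2 + 0.28·π_3
π_2 = 0.48·π_1 + 0.28·π_2 + 0.42·π_3
Solving with the normalization constraint gives π = (0.2692, 0.3826, 0.3482).
So the stationary probability of High is 0.2692.

0.2692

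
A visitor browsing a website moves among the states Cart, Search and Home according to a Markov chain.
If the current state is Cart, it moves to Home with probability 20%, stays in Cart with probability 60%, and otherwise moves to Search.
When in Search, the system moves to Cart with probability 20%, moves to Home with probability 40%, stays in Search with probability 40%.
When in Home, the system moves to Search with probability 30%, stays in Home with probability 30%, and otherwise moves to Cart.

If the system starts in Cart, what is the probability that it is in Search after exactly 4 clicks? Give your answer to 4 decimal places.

Propagate the distribution vector 4 clicks from Cart.
After 0 clicks: (1.0000, 0.0000, 0.0000)
After 1 click: (0.6000, 0.2000, 0.2000)
After 2 clicks: (0.4800, 0.2600, 0.2600)
After 3 clicks: (0.4440, 0.2780, 0.2780)
After 4 clicks: (0.4332, 0.2834, 0.2834)
P(in Search after 4 clicks) = 0.2834

0.2834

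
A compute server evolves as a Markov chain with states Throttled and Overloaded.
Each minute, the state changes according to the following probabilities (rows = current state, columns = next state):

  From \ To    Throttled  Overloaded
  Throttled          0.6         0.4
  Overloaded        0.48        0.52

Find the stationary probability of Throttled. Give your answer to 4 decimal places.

Let the stationary distribution be π with π = πP and π_1 + π_2 = 1.
π_1 = 0.6·π_1 + 0.48·π_2
Solving with the normalization constraint gives π = (0.5455, 0.4545).
So the stationary probability of Throttled is 0.5455.

0.5455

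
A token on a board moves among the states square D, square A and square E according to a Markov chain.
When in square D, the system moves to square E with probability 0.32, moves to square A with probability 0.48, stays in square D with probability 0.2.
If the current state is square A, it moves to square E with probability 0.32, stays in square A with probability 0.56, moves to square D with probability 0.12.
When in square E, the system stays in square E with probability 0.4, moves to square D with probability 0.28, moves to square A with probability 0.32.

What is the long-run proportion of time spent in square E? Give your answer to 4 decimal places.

Let the stationary distribution be π with π = πP and π_1 + π_2 + π_3 = 1.
π_1 = 0.2·π_1 + 0.12·π_2 + 0.28·π_3
π_2 = 0.48·π_1 + 0.56·π_2 + 0.32·π_3
Solving with the normalization constraint gives π = (0.1909, 0.4612, 0.3478).
So the stationary probability of square E is 0.3478.

0.3478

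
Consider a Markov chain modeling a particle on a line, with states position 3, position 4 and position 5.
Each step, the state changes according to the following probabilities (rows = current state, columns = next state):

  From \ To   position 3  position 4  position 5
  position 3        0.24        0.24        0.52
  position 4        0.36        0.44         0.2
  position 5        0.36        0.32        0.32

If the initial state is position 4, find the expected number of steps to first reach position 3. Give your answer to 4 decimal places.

Let t(s) be the expected number of steps to first reach position 3 from state s, with t(position 3) = 0. Conditioning on the first step:
t(position 4) = 1 + 0.44·t(position 4) + 0.2·t(position 5)
t(position 5) = 1 + 0.32·t(position 4) + 0.32·t(position 5)
Solving: t(position 4) = 2.7778, t(position 5) = 2.7778.
Expected steps from position 4 to position 3: 2.7778.

2.7778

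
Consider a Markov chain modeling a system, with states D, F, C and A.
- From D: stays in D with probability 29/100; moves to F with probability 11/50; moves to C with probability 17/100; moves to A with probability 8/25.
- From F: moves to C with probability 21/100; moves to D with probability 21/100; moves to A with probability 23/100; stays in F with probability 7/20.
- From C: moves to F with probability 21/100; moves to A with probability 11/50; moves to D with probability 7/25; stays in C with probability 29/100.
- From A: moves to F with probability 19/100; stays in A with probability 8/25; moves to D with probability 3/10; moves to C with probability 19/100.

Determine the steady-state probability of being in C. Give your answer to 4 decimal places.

Let the stationary distribution be π with π = πP and π_1 + π_2 + π_3 + π_4 = 1.
π_1 = 0.29·π_1 + 0.21·π_2 + 0.28·π_3 + 0.3·π_4
π_2 = 0.22·π_1 + 0.35·π_2 + 0.21·π_3 + 0.19·π_4
π_3 = 0.17·π_1 + 0.21·π_2 + 0.29·π_3 + 0.19·π_4
Solving with the normalization constraint gives π = (0.2714, 0.2409, 0.2104, 0.2773).
So the stationary probability of C is 0.2104.

0.2104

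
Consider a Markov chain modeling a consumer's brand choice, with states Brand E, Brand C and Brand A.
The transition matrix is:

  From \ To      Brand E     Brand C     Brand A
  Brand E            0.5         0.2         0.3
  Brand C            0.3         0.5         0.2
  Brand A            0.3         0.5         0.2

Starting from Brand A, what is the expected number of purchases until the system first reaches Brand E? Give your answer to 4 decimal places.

Let t(s) be the expected number of purchases to first reach Brand E from state s, with t(Brand E) = 0. Conditioning on the first purchase:
t(Brand C) = 1 + 0.5·t(Brand C) + 0.2·t(Brand A)
t(Brand A) = 1 + 0.5·t(Brand C) + 0.2·t(Brand A)
Solving: t(Brand C) = 3.3333, t(Brand A) = 3.3333.
Expected purchases from Brand A to Brand E: 3.3333.

3.3333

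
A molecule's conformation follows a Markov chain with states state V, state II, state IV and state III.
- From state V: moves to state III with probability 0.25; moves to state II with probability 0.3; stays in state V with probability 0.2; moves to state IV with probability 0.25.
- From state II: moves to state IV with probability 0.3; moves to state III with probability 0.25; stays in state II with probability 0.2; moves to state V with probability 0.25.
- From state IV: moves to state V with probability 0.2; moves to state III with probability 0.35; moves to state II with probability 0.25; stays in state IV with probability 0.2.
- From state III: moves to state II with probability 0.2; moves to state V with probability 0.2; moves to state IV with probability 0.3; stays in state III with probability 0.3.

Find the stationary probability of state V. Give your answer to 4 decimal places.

0.2117

Let the stationary distribution be π with π = πP and π_1 + π_2 + π_3 + π_4 = 1.
π_1 = 0.2·π_1 + 0.25·π_2 + 0.2·π_3 + 0.2·π_4
π_2 = 0.3·π_1 + 0.2·π_2 + 0.25·π_3 + 0.2·π_4
π_3 = 0.25·π_1 + 0.3·π_2 + 0.2·π_3 + 0.3·π_4
Solving with the normalization constraint gives π = (0.2117, 0.2343, 0.2631, 0.2909).
So the stationary probability of state V is 0.2117.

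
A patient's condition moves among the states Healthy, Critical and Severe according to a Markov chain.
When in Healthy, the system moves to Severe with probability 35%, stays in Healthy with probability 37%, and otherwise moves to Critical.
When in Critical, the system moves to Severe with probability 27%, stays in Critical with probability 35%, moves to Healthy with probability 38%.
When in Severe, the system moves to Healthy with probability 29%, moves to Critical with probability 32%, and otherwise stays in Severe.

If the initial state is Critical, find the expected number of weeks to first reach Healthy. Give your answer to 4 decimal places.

Let t(s) be the expected number of weeks to first reach Healthy from state s, with t(Healthy) = 0. Conditioning on the first week:
t(Critical) = 1 + 0.35·t(Critical) + 0.27·t(Severe)
t(Severe) = 1 + 0.32·t(Critical) + 0.39·t(Severe)
Solving: t(Critical) = 2.8378, t(Severe) = 3.1280.
Expected weeks from Critical to Healthy: 2.8378.

2.8378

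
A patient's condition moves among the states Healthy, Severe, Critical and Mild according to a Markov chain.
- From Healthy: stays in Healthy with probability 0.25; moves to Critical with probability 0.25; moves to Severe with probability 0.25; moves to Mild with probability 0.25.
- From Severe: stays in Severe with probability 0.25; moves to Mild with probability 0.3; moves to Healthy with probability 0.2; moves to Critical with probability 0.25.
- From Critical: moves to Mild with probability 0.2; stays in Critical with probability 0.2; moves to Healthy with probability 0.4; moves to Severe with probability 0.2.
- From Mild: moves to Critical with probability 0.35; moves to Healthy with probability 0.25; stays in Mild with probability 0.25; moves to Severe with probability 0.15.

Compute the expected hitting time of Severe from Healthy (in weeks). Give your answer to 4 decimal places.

4.6889

Let t(s) be the expected number of weeks to first reach Severe from state s, with t(Severe) = 0. Conditioning on the first week:
t(Healthy) = 1 + 0.25·t(Healthy) + 0.25·t(Critical) + 0.25·t(Mild)
t(Critical) = 1 + 0.4·t(Healthy) + 0.2·t(Critical) + 0.2·t(Mild)
t(Mild) = 1 + 0.25·t(Healthy) + 0.35·t(Critical) + 0.25·t(Mild)
Solving: t(Healthy) = 4.6889, t(Critical) = 4.8889, t(Mild) = 5.1778.
Expected weeks from Healthy to Severe: 4.6889.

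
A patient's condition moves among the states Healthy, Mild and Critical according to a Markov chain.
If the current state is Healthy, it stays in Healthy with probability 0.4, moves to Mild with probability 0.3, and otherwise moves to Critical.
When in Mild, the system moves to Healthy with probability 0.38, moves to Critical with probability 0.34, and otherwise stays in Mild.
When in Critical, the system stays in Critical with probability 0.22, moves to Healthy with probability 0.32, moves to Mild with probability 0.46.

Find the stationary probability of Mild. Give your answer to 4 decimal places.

Let the stationary distribution be π with π = πP and π_1 + π_2 + π_3 = 1.
π_1 = 0.4·π_1 + 0.38·π_2 + 0.32·π_3
π_2 = 0.3·π_1 + 0.28·π_2 + 0.46·π_3
Solving with the normalization constraint gives π = (0.3700, 0.3397, 0.2904).
So the stationary probability of Mild is 0.3397.

0.3397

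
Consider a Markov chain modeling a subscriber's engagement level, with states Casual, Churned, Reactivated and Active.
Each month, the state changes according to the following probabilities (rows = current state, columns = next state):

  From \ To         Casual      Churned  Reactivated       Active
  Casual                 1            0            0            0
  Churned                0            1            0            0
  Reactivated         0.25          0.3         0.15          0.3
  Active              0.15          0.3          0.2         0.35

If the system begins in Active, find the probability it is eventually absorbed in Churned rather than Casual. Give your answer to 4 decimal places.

0.6396

Let h(s) be the probability of absorption at Churned starting from transient state s. Then h(Churned) = 1 and h(Casual) = 0. By first-step analysis:
h(Reactivated) = 0.25·0 + 0.3·1 + 0.15·h(Reactivated) + 0.3·h(Active)
h(Active) = 0.15·0 + 0.3·1 + 0.2·h(Reactivated) + 0.35·h(Active)
Solving: h(Reactivated) = 0.5787, h(Active) = 0.6396.
Starting from Active, the probability is 0.6396.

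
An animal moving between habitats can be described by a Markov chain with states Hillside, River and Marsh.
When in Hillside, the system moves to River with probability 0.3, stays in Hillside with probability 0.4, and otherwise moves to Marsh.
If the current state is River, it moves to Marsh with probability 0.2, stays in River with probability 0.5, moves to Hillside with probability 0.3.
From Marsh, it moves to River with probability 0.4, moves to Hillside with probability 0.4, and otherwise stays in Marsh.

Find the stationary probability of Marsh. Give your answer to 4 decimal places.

Let the stationary distribution be π with π = πP and π_1 + π_2 + π_3 = 1.
π_1 = 0.4·π_1 + 0.3·π_2 + 0.4·π_3
π_2 = 0.3·π_1 + 0.5·π_2 + 0.4·π_3
Solving with the normalization constraint gives π = (0.3596, 0.4045, 0.2360).
So the stationary probability of Marsh is 0.2360.

0.2360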